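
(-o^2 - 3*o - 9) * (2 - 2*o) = 2*o^3 + 4*o^2 + 12*o - 18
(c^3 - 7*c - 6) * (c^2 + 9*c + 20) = c^5 + 9*c^4 + 13*c^3 - 69*c^2 - 194*c - 120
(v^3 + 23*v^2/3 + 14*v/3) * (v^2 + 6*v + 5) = v^5 + 41*v^4/3 + 167*v^3/3 + 199*v^2/3 + 70*v/3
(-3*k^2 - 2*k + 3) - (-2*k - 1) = 4 - 3*k^2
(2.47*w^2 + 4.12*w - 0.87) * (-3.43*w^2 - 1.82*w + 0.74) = -8.4721*w^4 - 18.627*w^3 - 2.6865*w^2 + 4.6322*w - 0.6438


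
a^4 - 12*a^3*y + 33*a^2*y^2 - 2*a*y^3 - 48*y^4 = (a - 8*y)*(a - 3*y)*(a - 2*y)*(a + y)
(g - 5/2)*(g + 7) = g^2 + 9*g/2 - 35/2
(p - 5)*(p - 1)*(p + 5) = p^3 - p^2 - 25*p + 25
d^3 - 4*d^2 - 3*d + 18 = (d - 3)^2*(d + 2)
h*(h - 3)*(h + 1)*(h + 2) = h^4 - 7*h^2 - 6*h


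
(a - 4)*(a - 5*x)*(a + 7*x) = a^3 + 2*a^2*x - 4*a^2 - 35*a*x^2 - 8*a*x + 140*x^2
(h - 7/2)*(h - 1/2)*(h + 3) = h^3 - h^2 - 41*h/4 + 21/4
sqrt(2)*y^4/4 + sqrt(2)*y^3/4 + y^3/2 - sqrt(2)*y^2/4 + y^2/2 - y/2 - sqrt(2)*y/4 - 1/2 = (y/2 + 1/2)*(y - 1)*(y + 1)*(sqrt(2)*y/2 + 1)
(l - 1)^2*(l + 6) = l^3 + 4*l^2 - 11*l + 6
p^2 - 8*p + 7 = (p - 7)*(p - 1)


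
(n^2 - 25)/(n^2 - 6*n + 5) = (n + 5)/(n - 1)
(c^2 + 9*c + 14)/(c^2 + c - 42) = (c + 2)/(c - 6)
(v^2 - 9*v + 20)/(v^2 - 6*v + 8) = (v - 5)/(v - 2)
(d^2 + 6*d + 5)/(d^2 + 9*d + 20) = (d + 1)/(d + 4)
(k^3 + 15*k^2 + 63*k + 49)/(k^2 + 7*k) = k + 8 + 7/k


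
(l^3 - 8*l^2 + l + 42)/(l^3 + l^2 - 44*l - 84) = (l - 3)/(l + 6)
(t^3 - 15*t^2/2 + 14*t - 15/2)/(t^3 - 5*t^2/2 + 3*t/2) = (t - 5)/t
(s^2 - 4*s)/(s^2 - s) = (s - 4)/(s - 1)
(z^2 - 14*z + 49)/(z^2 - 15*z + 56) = (z - 7)/(z - 8)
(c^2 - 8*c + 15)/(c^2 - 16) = (c^2 - 8*c + 15)/(c^2 - 16)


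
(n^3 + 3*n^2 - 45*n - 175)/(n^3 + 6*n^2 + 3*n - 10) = (n^2 - 2*n - 35)/(n^2 + n - 2)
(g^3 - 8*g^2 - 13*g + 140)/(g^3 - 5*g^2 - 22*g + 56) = (g - 5)/(g - 2)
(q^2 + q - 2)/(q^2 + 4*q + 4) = (q - 1)/(q + 2)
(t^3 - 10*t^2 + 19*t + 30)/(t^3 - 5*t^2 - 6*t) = (t - 5)/t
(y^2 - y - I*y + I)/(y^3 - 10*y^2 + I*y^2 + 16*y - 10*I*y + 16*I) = (y^2 + y*(-1 - I) + I)/(y^3 + y^2*(-10 + I) + y*(16 - 10*I) + 16*I)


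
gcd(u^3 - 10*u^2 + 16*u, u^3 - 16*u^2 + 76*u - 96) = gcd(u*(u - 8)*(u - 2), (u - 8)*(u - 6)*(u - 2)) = u^2 - 10*u + 16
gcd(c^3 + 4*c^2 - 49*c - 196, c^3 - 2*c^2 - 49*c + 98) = c^2 - 49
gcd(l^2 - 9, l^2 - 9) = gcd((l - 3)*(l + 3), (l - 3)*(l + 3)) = l^2 - 9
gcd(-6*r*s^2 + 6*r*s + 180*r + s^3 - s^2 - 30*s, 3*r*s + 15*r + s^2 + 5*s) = s + 5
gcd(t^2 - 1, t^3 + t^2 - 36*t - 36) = t + 1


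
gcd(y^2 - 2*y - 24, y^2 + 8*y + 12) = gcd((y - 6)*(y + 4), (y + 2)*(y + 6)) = 1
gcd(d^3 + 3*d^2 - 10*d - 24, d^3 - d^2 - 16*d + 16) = d + 4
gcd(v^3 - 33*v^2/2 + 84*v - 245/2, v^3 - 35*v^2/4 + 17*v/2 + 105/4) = v - 7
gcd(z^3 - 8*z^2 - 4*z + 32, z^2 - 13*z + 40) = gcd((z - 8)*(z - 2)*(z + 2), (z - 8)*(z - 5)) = z - 8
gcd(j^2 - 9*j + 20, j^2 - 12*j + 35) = j - 5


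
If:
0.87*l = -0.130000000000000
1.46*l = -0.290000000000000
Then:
No Solution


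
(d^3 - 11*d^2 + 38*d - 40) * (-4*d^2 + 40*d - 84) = -4*d^5 + 84*d^4 - 676*d^3 + 2604*d^2 - 4792*d + 3360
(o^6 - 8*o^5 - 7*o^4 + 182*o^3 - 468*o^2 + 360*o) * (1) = o^6 - 8*o^5 - 7*o^4 + 182*o^3 - 468*o^2 + 360*o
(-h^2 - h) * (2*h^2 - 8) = -2*h^4 - 2*h^3 + 8*h^2 + 8*h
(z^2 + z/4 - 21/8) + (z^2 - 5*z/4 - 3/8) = 2*z^2 - z - 3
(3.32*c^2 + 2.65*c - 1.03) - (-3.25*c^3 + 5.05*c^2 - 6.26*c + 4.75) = 3.25*c^3 - 1.73*c^2 + 8.91*c - 5.78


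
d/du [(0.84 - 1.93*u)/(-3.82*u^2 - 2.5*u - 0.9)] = (-7.3726*u^2 + 6.4176*u + 3.837)/(14.5924*u^4 + 19.1*u^3 + 13.126*u^2 + 4.5*u + 0.81)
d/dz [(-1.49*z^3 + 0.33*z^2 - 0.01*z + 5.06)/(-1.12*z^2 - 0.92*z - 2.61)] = (1.6688*z^4 + 2.7416*z^3 + 11.3519*z^2 + 9.6118*z + 4.6813)/(1.2544*z^4 + 2.0608*z^3 + 6.6928*z^2 + 4.8024*z + 6.8121)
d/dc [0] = 0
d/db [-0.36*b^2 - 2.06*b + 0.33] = -0.72*b - 2.06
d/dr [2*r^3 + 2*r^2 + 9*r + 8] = 6*r^2 + 4*r + 9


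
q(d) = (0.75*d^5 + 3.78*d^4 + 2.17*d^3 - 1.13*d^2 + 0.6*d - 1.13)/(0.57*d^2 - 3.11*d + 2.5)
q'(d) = (3.11 - 1.14*d)*(0.75*d^5 + 3.78*d^4 + 2.17*d^3 - 1.13*d^2 + 0.6*d - 1.13)/(0.57*d^2 - 3.11*d + 2.5)^2 + (3.75*d^4 + 15.12*d^3 + 6.51*d^2 - 2.26*d + 0.6)/(0.57*d^2 - 3.11*d + 2.5) = (1.2825*d^6 - 5.0208*d^5 - 24.6555*d^4 + 24.3026*d^3 + 19.4473*d^2 - 4.3618*d - 2.0143)/(0.3249*d^4 - 3.5454*d^3 + 12.5221*d^2 - 15.55*d + 6.25)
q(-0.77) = -0.41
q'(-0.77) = -0.19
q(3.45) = -677.25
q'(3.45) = -1231.64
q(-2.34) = 1.88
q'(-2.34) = -2.24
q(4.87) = 5047.75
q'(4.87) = -9537.82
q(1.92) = -59.97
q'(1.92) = -89.78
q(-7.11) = -90.03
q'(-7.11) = 65.22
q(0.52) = -0.50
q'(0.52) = 2.26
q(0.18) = -0.53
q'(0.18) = -0.54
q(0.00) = -0.45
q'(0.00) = -0.32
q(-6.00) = -34.72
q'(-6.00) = 35.92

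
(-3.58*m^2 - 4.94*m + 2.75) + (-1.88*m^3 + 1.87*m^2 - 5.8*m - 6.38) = -1.88*m^3 - 1.71*m^2 - 10.74*m - 3.63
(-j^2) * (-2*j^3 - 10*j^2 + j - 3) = 2*j^5 + 10*j^4 - j^3 + 3*j^2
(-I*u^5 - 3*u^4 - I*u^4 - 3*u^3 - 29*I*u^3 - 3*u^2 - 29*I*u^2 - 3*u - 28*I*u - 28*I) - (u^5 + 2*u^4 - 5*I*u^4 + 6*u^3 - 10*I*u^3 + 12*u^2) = -u^5 - I*u^5 - 5*u^4 + 4*I*u^4 - 9*u^3 - 19*I*u^3 - 15*u^2 - 29*I*u^2 - 3*u - 28*I*u - 28*I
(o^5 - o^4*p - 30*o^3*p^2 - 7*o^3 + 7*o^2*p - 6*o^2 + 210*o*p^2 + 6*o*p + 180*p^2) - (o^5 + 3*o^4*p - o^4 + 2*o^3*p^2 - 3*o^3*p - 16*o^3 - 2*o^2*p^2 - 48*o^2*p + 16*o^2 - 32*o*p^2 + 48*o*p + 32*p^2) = -4*o^4*p + o^4 - 32*o^3*p^2 + 3*o^3*p + 9*o^3 + 2*o^2*p^2 + 55*o^2*p - 22*o^2 + 242*o*p^2 - 42*o*p + 148*p^2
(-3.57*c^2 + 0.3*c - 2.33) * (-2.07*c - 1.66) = 7.3899*c^3 + 5.3052*c^2 + 4.3251*c + 3.8678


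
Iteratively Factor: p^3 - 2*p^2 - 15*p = (p + 3)*(p^2 - 5*p) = p*(p + 3)*(p - 5)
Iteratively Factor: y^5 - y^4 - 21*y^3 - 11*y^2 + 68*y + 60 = (y + 1)*(y^4 - 2*y^3 - 19*y^2 + 8*y + 60) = (y - 2)*(y + 1)*(y^3 - 19*y - 30) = (y - 2)*(y + 1)*(y + 2)*(y^2 - 2*y - 15) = (y - 2)*(y + 1)*(y + 2)*(y + 3)*(y - 5)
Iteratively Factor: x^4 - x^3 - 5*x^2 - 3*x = (x + 1)*(x^3 - 2*x^2 - 3*x) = (x + 1)^2*(x^2 - 3*x) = x*(x + 1)^2*(x - 3)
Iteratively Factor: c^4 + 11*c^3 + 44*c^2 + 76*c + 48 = (c + 2)*(c^3 + 9*c^2 + 26*c + 24) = (c + 2)^2*(c^2 + 7*c + 12) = (c + 2)^2*(c + 4)*(c + 3)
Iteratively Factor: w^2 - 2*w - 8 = (w - 4)*(w + 2)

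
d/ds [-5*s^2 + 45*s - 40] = 45 - 10*s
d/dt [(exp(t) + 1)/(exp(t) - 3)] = -4*exp(t)/(exp(t) - 3)^2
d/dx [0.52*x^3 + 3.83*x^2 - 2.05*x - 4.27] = 1.56*x^2 + 7.66*x - 2.05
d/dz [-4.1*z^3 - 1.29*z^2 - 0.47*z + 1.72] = -12.3*z^2 - 2.58*z - 0.47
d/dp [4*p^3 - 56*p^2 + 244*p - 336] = 12*p^2 - 112*p + 244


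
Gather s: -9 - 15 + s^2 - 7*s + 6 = s^2 - 7*s - 18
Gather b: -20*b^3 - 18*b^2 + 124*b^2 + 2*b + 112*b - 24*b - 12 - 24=-20*b^3 + 106*b^2 + 90*b - 36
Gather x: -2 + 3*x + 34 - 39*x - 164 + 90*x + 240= 54*x + 108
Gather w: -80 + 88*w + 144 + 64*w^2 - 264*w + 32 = 64*w^2 - 176*w + 96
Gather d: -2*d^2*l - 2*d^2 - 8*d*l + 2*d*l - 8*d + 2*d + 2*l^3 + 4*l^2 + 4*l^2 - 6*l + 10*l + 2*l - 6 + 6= d^2*(-2*l - 2) + d*(-6*l - 6) + 2*l^3 + 8*l^2 + 6*l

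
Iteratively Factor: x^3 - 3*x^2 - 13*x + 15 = (x - 1)*(x^2 - 2*x - 15) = (x - 5)*(x - 1)*(x + 3)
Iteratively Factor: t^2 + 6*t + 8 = (t + 2)*(t + 4)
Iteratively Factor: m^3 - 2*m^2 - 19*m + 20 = (m - 5)*(m^2 + 3*m - 4) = (m - 5)*(m - 1)*(m + 4)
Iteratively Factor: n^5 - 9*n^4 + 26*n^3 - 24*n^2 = (n)*(n^4 - 9*n^3 + 26*n^2 - 24*n) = n*(n - 3)*(n^3 - 6*n^2 + 8*n) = n*(n - 4)*(n - 3)*(n^2 - 2*n) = n^2*(n - 4)*(n - 3)*(n - 2)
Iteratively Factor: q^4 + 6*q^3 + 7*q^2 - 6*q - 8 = (q - 1)*(q^3 + 7*q^2 + 14*q + 8) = (q - 1)*(q + 1)*(q^2 + 6*q + 8) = (q - 1)*(q + 1)*(q + 2)*(q + 4)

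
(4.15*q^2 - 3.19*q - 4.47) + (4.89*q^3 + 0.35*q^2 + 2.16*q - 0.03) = 4.89*q^3 + 4.5*q^2 - 1.03*q - 4.5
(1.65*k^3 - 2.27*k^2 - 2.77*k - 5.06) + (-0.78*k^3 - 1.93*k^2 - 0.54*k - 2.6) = 0.87*k^3 - 4.2*k^2 - 3.31*k - 7.66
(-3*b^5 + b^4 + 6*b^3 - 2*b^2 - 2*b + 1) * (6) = -18*b^5 + 6*b^4 + 36*b^3 - 12*b^2 - 12*b + 6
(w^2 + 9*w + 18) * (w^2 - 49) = w^4 + 9*w^3 - 31*w^2 - 441*w - 882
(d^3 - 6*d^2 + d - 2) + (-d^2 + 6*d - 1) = d^3 - 7*d^2 + 7*d - 3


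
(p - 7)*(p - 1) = p^2 - 8*p + 7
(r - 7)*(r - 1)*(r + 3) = r^3 - 5*r^2 - 17*r + 21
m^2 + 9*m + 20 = (m + 4)*(m + 5)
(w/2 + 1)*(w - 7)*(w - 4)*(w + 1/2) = w^4/2 - 17*w^3/4 + 3*w^2/4 + 59*w/2 + 14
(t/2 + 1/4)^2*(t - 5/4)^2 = t^4/4 - 3*t^3/8 - 11*t^2/64 + 15*t/64 + 25/256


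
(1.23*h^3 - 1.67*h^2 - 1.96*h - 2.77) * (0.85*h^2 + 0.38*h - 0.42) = 1.0455*h^5 - 0.9521*h^4 - 2.8172*h^3 - 2.3979*h^2 - 0.2294*h + 1.1634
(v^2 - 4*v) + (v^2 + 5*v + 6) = 2*v^2 + v + 6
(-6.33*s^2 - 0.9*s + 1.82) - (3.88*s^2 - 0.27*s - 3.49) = -10.21*s^2 - 0.63*s + 5.31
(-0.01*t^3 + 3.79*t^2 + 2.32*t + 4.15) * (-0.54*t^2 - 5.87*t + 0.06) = 0.0054*t^5 - 1.9879*t^4 - 23.5007*t^3 - 15.632*t^2 - 24.2213*t + 0.249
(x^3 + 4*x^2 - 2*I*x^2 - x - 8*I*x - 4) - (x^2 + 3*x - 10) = x^3 + 3*x^2 - 2*I*x^2 - 4*x - 8*I*x + 6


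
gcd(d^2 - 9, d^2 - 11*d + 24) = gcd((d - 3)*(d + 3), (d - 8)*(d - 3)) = d - 3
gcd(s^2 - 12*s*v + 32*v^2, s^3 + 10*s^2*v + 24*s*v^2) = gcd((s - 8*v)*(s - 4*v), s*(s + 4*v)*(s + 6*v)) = 1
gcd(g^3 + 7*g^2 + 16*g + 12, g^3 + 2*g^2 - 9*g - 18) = g^2 + 5*g + 6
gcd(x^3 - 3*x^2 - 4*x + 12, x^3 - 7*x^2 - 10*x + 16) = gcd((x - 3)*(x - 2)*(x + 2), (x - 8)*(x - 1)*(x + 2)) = x + 2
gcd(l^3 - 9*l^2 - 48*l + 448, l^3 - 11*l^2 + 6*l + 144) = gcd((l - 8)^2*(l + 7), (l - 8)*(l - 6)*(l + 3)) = l - 8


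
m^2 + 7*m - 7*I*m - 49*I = (m + 7)*(m - 7*I)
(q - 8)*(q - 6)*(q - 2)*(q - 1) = q^4 - 17*q^3 + 92*q^2 - 172*q + 96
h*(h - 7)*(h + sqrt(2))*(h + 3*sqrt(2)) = h^4 - 7*h^3 + 4*sqrt(2)*h^3 - 28*sqrt(2)*h^2 + 6*h^2 - 42*h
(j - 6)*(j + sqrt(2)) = j^2 - 6*j + sqrt(2)*j - 6*sqrt(2)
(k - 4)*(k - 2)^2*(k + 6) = k^4 - 2*k^3 - 28*k^2 + 104*k - 96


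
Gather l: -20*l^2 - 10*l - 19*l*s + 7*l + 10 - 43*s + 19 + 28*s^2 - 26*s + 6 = -20*l^2 + l*(-19*s - 3) + 28*s^2 - 69*s + 35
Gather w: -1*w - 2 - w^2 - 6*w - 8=-w^2 - 7*w - 10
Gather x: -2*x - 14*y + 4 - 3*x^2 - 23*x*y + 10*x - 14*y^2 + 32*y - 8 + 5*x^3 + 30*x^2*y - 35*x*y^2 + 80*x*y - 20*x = 5*x^3 + x^2*(30*y - 3) + x*(-35*y^2 + 57*y - 12) - 14*y^2 + 18*y - 4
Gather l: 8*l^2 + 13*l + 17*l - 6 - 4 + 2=8*l^2 + 30*l - 8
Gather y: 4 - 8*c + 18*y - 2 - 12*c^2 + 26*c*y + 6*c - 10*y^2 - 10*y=-12*c^2 - 2*c - 10*y^2 + y*(26*c + 8) + 2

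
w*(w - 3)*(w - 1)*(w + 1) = w^4 - 3*w^3 - w^2 + 3*w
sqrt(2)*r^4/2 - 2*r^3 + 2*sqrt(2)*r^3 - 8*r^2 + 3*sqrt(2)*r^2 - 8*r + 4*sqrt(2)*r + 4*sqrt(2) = (r + 2)*(r - sqrt(2))^2*(sqrt(2)*r/2 + sqrt(2))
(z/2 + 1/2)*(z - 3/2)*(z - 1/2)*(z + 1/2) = z^4/2 - z^3/4 - 7*z^2/8 + z/16 + 3/16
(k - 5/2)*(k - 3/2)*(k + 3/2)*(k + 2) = k^4 - k^3/2 - 29*k^2/4 + 9*k/8 + 45/4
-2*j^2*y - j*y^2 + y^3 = y*(-2*j + y)*(j + y)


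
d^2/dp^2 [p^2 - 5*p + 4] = 2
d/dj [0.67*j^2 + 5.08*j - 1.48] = 1.34*j + 5.08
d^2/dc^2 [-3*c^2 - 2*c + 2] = -6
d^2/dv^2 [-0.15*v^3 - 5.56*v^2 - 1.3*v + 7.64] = -0.9*v - 11.12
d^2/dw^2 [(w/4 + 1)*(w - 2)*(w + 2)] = 3*w/2 + 2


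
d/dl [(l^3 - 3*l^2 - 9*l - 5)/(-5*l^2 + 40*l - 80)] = (-l^3 + 12*l^2 - 33*l - 46)/(5*(l^3 - 12*l^2 + 48*l - 64))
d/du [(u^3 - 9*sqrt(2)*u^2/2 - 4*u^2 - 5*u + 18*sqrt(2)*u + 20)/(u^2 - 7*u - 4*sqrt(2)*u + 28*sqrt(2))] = (u^4 - 14*u^3 - 8*sqrt(2)*u^3 + 69*u^2 + 227*sqrt(2)*u^2/2 - 544*u - 224*sqrt(2)*u - 60*sqrt(2) + 1148)/(u^4 - 14*u^3 - 8*sqrt(2)*u^3 + 81*u^2 + 112*sqrt(2)*u^2 - 392*sqrt(2)*u - 448*u + 1568)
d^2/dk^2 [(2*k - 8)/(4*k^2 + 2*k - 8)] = 2*((7 - 6*k)*(2*k^2 + k - 4) + (k - 4)*(4*k + 1)^2)/(2*k^2 + k - 4)^3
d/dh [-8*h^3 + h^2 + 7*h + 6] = -24*h^2 + 2*h + 7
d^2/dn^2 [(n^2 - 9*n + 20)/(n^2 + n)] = 20*(-n^3 + 6*n^2 + 6*n + 2)/(n^3*(n^3 + 3*n^2 + 3*n + 1))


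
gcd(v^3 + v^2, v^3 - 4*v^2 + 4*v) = v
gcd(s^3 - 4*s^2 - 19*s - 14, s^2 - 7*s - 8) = s + 1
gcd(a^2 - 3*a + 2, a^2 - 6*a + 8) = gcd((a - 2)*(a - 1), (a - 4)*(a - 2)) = a - 2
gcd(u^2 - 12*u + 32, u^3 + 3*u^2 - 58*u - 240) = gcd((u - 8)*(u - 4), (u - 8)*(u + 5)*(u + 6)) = u - 8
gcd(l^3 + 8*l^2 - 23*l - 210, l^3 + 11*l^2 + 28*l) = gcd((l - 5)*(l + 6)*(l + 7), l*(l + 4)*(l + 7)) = l + 7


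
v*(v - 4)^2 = v^3 - 8*v^2 + 16*v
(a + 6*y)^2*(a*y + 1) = a^3*y + 12*a^2*y^2 + a^2 + 36*a*y^3 + 12*a*y + 36*y^2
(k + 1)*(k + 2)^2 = k^3 + 5*k^2 + 8*k + 4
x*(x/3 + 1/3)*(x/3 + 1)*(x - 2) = x^4/9 + 2*x^3/9 - 5*x^2/9 - 2*x/3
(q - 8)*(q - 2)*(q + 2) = q^3 - 8*q^2 - 4*q + 32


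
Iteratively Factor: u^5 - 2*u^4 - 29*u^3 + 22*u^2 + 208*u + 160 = (u + 2)*(u^4 - 4*u^3 - 21*u^2 + 64*u + 80) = (u - 4)*(u + 2)*(u^3 - 21*u - 20) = (u - 5)*(u - 4)*(u + 2)*(u^2 + 5*u + 4) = (u - 5)*(u - 4)*(u + 2)*(u + 4)*(u + 1)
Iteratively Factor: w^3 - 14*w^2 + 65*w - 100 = (w - 5)*(w^2 - 9*w + 20) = (w - 5)*(w - 4)*(w - 5)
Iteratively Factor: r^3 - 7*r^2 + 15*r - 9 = (r - 3)*(r^2 - 4*r + 3) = (r - 3)^2*(r - 1)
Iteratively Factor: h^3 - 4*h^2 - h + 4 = (h - 1)*(h^2 - 3*h - 4) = (h - 4)*(h - 1)*(h + 1)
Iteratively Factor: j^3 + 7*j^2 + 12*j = (j + 3)*(j^2 + 4*j) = j*(j + 3)*(j + 4)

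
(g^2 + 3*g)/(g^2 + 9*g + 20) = g*(g + 3)/(g^2 + 9*g + 20)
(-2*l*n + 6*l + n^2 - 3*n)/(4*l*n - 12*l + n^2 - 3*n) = (-2*l + n)/(4*l + n)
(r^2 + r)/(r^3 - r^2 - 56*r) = (r + 1)/(r^2 - r - 56)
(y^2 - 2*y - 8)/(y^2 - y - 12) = (y + 2)/(y + 3)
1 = 1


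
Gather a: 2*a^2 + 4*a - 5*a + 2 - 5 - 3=2*a^2 - a - 6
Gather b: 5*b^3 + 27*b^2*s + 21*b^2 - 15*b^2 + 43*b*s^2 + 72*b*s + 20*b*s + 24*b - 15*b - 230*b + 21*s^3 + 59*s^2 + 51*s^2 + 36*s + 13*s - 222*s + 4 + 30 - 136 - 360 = 5*b^3 + b^2*(27*s + 6) + b*(43*s^2 + 92*s - 221) + 21*s^3 + 110*s^2 - 173*s - 462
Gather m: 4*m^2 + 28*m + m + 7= 4*m^2 + 29*m + 7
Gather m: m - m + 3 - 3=0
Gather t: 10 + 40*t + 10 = 40*t + 20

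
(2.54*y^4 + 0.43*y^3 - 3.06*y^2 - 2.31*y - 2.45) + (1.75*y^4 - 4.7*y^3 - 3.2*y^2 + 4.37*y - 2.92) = 4.29*y^4 - 4.27*y^3 - 6.26*y^2 + 2.06*y - 5.37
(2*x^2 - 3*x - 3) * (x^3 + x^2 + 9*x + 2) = 2*x^5 - x^4 + 12*x^3 - 26*x^2 - 33*x - 6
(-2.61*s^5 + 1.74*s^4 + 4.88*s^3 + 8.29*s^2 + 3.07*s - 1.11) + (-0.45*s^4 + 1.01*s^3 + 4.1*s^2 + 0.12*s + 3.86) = -2.61*s^5 + 1.29*s^4 + 5.89*s^3 + 12.39*s^2 + 3.19*s + 2.75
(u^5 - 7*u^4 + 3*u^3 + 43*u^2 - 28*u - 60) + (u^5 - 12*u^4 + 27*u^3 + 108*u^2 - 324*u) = 2*u^5 - 19*u^4 + 30*u^3 + 151*u^2 - 352*u - 60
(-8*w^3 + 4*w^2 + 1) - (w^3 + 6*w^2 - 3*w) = -9*w^3 - 2*w^2 + 3*w + 1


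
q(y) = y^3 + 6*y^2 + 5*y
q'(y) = 3*y^2 + 12*y + 5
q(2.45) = 62.97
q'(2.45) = 52.41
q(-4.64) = 6.08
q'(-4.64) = 13.91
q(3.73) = 154.02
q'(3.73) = 91.50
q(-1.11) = 0.47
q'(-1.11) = -4.62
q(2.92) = 90.66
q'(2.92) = 65.62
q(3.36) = 122.47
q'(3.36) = 79.19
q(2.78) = 81.76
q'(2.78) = 61.55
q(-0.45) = -1.13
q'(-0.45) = 0.21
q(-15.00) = -2100.00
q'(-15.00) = 500.00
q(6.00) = 462.00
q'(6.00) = 185.00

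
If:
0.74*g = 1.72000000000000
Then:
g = 2.32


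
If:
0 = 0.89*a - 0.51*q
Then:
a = 0.573033707865168*q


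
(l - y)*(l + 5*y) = l^2 + 4*l*y - 5*y^2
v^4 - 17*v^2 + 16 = (v - 4)*(v - 1)*(v + 1)*(v + 4)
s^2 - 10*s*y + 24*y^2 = (s - 6*y)*(s - 4*y)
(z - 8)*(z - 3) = z^2 - 11*z + 24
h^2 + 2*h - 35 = (h - 5)*(h + 7)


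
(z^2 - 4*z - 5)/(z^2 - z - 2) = (z - 5)/(z - 2)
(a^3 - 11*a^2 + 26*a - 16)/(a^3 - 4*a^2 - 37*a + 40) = (a - 2)/(a + 5)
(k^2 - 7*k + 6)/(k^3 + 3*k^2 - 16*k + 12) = (k - 6)/(k^2 + 4*k - 12)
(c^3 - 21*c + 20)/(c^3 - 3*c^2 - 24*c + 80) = (c - 1)/(c - 4)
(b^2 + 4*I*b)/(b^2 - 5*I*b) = (b + 4*I)/(b - 5*I)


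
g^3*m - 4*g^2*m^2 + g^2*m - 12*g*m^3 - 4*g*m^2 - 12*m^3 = (g - 6*m)*(g + 2*m)*(g*m + m)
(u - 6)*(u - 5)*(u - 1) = u^3 - 12*u^2 + 41*u - 30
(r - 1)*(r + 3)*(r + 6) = r^3 + 8*r^2 + 9*r - 18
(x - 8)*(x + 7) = x^2 - x - 56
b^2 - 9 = (b - 3)*(b + 3)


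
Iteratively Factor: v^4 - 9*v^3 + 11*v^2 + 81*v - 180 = (v + 3)*(v^3 - 12*v^2 + 47*v - 60) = (v - 5)*(v + 3)*(v^2 - 7*v + 12) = (v - 5)*(v - 4)*(v + 3)*(v - 3)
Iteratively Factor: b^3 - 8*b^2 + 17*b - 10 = (b - 5)*(b^2 - 3*b + 2) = (b - 5)*(b - 1)*(b - 2)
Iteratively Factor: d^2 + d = (d + 1)*(d)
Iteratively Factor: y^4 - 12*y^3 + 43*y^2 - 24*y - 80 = (y + 1)*(y^3 - 13*y^2 + 56*y - 80) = (y - 4)*(y + 1)*(y^2 - 9*y + 20) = (y - 4)^2*(y + 1)*(y - 5)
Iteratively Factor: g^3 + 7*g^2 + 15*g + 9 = (g + 3)*(g^2 + 4*g + 3) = (g + 3)^2*(g + 1)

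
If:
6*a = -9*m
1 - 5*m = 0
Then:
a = -3/10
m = 1/5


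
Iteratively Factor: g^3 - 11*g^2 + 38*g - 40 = (g - 2)*(g^2 - 9*g + 20) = (g - 5)*(g - 2)*(g - 4)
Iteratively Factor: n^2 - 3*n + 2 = (n - 2)*(n - 1)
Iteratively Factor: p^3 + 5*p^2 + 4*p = (p + 4)*(p^2 + p) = p*(p + 4)*(p + 1)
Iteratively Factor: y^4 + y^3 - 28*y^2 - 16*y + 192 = (y + 4)*(y^3 - 3*y^2 - 16*y + 48) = (y + 4)^2*(y^2 - 7*y + 12) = (y - 3)*(y + 4)^2*(y - 4)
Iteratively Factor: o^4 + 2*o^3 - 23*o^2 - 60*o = (o - 5)*(o^3 + 7*o^2 + 12*o) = o*(o - 5)*(o^2 + 7*o + 12) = o*(o - 5)*(o + 3)*(o + 4)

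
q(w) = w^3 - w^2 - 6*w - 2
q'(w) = 3*w^2 - 2*w - 6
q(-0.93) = 1.91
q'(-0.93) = -1.55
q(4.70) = 51.53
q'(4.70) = 50.87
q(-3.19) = -25.50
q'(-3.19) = 30.91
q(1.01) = -8.05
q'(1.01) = -4.96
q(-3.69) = -43.72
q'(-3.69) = 42.23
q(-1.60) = 0.94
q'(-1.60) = 4.88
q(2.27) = -9.08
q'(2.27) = 4.92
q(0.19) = -3.17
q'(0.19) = -6.27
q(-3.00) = -20.00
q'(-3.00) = 27.00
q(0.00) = -2.00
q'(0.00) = -6.00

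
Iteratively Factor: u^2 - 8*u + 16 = (u - 4)*(u - 4)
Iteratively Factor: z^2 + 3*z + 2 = (z + 2)*(z + 1)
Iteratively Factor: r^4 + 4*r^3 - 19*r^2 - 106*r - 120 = (r + 2)*(r^3 + 2*r^2 - 23*r - 60) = (r + 2)*(r + 4)*(r^2 - 2*r - 15) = (r + 2)*(r + 3)*(r + 4)*(r - 5)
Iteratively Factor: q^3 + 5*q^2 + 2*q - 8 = (q - 1)*(q^2 + 6*q + 8) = (q - 1)*(q + 2)*(q + 4)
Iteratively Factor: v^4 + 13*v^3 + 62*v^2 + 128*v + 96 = (v + 4)*(v^3 + 9*v^2 + 26*v + 24) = (v + 2)*(v + 4)*(v^2 + 7*v + 12) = (v + 2)*(v + 3)*(v + 4)*(v + 4)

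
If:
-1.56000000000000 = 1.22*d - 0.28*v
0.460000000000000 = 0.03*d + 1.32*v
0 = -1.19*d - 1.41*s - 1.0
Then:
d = -1.19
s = 0.30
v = 0.38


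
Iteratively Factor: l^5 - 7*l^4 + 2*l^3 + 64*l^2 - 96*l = (l - 4)*(l^4 - 3*l^3 - 10*l^2 + 24*l) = (l - 4)*(l + 3)*(l^3 - 6*l^2 + 8*l) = l*(l - 4)*(l + 3)*(l^2 - 6*l + 8) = l*(l - 4)^2*(l + 3)*(l - 2)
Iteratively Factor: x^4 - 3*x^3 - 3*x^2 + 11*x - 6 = (x + 2)*(x^3 - 5*x^2 + 7*x - 3) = (x - 1)*(x + 2)*(x^2 - 4*x + 3) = (x - 1)^2*(x + 2)*(x - 3)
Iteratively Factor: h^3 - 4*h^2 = (h)*(h^2 - 4*h) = h*(h - 4)*(h)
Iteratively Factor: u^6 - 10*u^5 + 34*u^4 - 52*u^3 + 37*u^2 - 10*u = (u - 5)*(u^5 - 5*u^4 + 9*u^3 - 7*u^2 + 2*u) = (u - 5)*(u - 1)*(u^4 - 4*u^3 + 5*u^2 - 2*u) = (u - 5)*(u - 1)^2*(u^3 - 3*u^2 + 2*u) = (u - 5)*(u - 2)*(u - 1)^2*(u^2 - u) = u*(u - 5)*(u - 2)*(u - 1)^2*(u - 1)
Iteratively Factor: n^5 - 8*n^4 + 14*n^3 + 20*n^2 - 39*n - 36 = (n - 3)*(n^4 - 5*n^3 - n^2 + 17*n + 12) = (n - 3)^2*(n^3 - 2*n^2 - 7*n - 4) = (n - 3)^2*(n + 1)*(n^2 - 3*n - 4) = (n - 3)^2*(n + 1)^2*(n - 4)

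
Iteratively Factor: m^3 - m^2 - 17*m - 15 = (m + 3)*(m^2 - 4*m - 5) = (m - 5)*(m + 3)*(m + 1)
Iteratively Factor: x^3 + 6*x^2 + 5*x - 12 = (x + 4)*(x^2 + 2*x - 3) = (x - 1)*(x + 4)*(x + 3)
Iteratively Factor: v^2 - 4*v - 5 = (v - 5)*(v + 1)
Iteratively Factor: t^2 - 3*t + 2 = (t - 2)*(t - 1)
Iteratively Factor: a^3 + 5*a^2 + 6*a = (a + 3)*(a^2 + 2*a) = (a + 2)*(a + 3)*(a)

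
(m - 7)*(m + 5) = m^2 - 2*m - 35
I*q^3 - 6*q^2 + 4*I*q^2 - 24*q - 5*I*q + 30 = (q + 5)*(q + 6*I)*(I*q - I)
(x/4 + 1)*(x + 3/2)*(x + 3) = x^3/4 + 17*x^2/8 + 45*x/8 + 9/2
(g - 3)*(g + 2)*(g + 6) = g^3 + 5*g^2 - 12*g - 36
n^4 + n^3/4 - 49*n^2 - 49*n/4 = n*(n - 7)*(n + 1/4)*(n + 7)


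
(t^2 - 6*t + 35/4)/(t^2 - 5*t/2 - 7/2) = (t - 5/2)/(t + 1)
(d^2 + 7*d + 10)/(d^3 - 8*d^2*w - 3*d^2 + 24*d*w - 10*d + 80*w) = (-d - 5)/(-d^2 + 8*d*w + 5*d - 40*w)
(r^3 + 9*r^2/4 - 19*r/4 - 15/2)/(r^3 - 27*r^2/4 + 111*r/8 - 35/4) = 2*(4*r^2 + 17*r + 15)/(8*r^2 - 38*r + 35)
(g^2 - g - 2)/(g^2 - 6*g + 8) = (g + 1)/(g - 4)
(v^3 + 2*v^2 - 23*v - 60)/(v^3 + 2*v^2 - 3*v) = (v^2 - v - 20)/(v*(v - 1))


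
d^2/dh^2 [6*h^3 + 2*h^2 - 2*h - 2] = 36*h + 4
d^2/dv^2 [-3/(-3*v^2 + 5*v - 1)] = 6*(-9*v^2 + 15*v + (6*v - 5)^2 - 3)/(3*v^2 - 5*v + 1)^3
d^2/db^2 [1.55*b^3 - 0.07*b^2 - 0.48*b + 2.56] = 9.3*b - 0.14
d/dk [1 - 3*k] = -3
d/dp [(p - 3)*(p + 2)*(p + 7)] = 3*p^2 + 12*p - 13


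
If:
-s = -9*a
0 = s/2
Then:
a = 0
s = 0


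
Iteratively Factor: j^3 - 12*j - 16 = (j + 2)*(j^2 - 2*j - 8) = (j + 2)^2*(j - 4)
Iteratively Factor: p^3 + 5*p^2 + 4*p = (p + 4)*(p^2 + p) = p*(p + 4)*(p + 1)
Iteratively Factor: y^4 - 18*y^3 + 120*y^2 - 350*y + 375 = (y - 5)*(y^3 - 13*y^2 + 55*y - 75) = (y - 5)^2*(y^2 - 8*y + 15) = (y - 5)^2*(y - 3)*(y - 5)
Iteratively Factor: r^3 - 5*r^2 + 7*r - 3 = (r - 1)*(r^2 - 4*r + 3) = (r - 3)*(r - 1)*(r - 1)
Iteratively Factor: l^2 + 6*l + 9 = (l + 3)*(l + 3)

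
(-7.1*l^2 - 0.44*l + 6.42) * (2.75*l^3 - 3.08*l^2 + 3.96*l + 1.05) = -19.525*l^5 + 20.658*l^4 - 9.1058*l^3 - 28.971*l^2 + 24.9612*l + 6.741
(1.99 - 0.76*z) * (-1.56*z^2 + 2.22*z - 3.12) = 1.1856*z^3 - 4.7916*z^2 + 6.789*z - 6.2088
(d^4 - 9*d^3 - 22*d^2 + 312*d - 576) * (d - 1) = d^5 - 10*d^4 - 13*d^3 + 334*d^2 - 888*d + 576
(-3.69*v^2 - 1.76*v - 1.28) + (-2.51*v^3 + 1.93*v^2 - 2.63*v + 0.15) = -2.51*v^3 - 1.76*v^2 - 4.39*v - 1.13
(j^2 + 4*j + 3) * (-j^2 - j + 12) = -j^4 - 5*j^3 + 5*j^2 + 45*j + 36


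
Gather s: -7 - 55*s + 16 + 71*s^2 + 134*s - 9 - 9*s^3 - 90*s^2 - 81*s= -9*s^3 - 19*s^2 - 2*s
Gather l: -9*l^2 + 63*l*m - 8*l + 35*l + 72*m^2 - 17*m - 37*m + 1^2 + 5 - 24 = -9*l^2 + l*(63*m + 27) + 72*m^2 - 54*m - 18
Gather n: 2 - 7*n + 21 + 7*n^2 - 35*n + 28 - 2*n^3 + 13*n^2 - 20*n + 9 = -2*n^3 + 20*n^2 - 62*n + 60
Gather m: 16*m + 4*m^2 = 4*m^2 + 16*m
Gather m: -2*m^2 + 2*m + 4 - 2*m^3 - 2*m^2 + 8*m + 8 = -2*m^3 - 4*m^2 + 10*m + 12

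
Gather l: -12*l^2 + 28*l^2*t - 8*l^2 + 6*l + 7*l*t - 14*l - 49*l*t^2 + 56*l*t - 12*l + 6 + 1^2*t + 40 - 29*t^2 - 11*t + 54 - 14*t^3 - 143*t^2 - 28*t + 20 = l^2*(28*t - 20) + l*(-49*t^2 + 63*t - 20) - 14*t^3 - 172*t^2 - 38*t + 120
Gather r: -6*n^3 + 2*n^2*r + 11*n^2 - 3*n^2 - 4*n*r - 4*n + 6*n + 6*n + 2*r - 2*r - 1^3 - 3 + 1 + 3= -6*n^3 + 8*n^2 + 8*n + r*(2*n^2 - 4*n)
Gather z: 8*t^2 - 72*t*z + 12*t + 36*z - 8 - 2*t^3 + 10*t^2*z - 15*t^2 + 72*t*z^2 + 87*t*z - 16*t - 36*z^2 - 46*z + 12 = -2*t^3 - 7*t^2 - 4*t + z^2*(72*t - 36) + z*(10*t^2 + 15*t - 10) + 4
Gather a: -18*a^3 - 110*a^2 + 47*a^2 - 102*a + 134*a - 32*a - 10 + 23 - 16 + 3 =-18*a^3 - 63*a^2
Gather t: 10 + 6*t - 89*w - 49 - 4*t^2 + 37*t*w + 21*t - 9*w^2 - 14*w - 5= -4*t^2 + t*(37*w + 27) - 9*w^2 - 103*w - 44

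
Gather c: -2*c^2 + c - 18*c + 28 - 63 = -2*c^2 - 17*c - 35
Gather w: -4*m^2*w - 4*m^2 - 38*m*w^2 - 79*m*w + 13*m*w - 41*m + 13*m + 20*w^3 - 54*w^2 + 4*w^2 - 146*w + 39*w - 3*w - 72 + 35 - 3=-4*m^2 - 28*m + 20*w^3 + w^2*(-38*m - 50) + w*(-4*m^2 - 66*m - 110) - 40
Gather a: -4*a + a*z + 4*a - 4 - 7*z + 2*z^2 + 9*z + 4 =a*z + 2*z^2 + 2*z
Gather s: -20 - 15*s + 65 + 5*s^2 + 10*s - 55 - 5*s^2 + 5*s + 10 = 0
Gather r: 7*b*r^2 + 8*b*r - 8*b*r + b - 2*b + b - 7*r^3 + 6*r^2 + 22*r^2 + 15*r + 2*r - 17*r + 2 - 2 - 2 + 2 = -7*r^3 + r^2*(7*b + 28)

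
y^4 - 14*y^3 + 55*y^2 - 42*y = y*(y - 7)*(y - 6)*(y - 1)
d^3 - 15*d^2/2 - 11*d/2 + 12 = (d - 8)*(d - 1)*(d + 3/2)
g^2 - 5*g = g*(g - 5)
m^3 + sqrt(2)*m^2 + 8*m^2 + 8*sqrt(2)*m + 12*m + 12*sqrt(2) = (m + 2)*(m + 6)*(m + sqrt(2))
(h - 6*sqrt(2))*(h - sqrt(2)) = h^2 - 7*sqrt(2)*h + 12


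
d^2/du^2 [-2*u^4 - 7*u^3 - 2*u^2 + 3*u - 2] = -24*u^2 - 42*u - 4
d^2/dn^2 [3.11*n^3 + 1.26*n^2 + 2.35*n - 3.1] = 18.66*n + 2.52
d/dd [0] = 0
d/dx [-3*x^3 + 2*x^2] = x*(4 - 9*x)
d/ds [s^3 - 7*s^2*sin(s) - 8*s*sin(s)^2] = -7*s^2*cos(s) + 3*s^2 - 14*s*sin(s) - 8*s*sin(2*s) - 8*sin(s)^2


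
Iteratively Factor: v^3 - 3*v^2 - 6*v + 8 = (v + 2)*(v^2 - 5*v + 4) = (v - 1)*(v + 2)*(v - 4)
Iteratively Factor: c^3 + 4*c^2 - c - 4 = (c + 4)*(c^2 - 1) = (c - 1)*(c + 4)*(c + 1)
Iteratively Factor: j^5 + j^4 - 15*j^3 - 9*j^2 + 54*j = (j + 3)*(j^4 - 2*j^3 - 9*j^2 + 18*j) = (j + 3)^2*(j^3 - 5*j^2 + 6*j) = (j - 3)*(j + 3)^2*(j^2 - 2*j) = j*(j - 3)*(j + 3)^2*(j - 2)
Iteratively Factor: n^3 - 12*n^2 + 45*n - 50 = (n - 2)*(n^2 - 10*n + 25) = (n - 5)*(n - 2)*(n - 5)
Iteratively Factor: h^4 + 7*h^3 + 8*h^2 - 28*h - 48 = (h + 4)*(h^3 + 3*h^2 - 4*h - 12) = (h + 3)*(h + 4)*(h^2 - 4) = (h - 2)*(h + 3)*(h + 4)*(h + 2)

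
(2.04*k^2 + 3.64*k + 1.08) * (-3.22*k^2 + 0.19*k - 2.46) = -6.5688*k^4 - 11.3332*k^3 - 7.8044*k^2 - 8.7492*k - 2.6568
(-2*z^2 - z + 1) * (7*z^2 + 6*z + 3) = -14*z^4 - 19*z^3 - 5*z^2 + 3*z + 3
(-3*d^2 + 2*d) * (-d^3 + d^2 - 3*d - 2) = 3*d^5 - 5*d^4 + 11*d^3 - 4*d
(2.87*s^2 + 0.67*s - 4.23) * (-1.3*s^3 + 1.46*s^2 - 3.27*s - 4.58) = -3.731*s^5 + 3.3192*s^4 - 2.9077*s^3 - 21.5113*s^2 + 10.7635*s + 19.3734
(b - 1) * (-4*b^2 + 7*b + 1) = -4*b^3 + 11*b^2 - 6*b - 1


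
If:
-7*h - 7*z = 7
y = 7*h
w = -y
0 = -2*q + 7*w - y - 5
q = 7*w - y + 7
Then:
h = 19/56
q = -12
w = -19/8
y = 19/8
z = -75/56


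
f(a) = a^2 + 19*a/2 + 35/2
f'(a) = 2*a + 19/2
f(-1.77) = 3.82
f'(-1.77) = 5.96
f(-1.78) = 3.76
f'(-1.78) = 5.94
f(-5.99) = -3.52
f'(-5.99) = -2.48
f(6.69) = 125.81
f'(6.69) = 22.88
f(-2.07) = 2.12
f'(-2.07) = 5.36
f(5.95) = 109.43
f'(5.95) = 21.40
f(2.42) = 46.35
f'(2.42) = 14.34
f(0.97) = 27.66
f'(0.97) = 11.44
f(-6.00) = -3.50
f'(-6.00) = -2.50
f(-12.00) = 47.50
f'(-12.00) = -14.50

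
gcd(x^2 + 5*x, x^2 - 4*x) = x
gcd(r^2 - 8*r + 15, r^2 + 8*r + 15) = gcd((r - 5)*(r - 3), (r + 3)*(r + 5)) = 1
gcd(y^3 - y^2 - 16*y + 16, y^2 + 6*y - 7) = y - 1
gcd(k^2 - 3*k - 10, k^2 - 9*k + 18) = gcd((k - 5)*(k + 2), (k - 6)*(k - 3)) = 1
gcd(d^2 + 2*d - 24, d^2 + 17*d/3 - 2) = d + 6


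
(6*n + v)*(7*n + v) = 42*n^2 + 13*n*v + v^2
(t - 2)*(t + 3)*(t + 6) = t^3 + 7*t^2 - 36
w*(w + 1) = w^2 + w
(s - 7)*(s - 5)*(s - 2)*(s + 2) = s^4 - 12*s^3 + 31*s^2 + 48*s - 140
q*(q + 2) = q^2 + 2*q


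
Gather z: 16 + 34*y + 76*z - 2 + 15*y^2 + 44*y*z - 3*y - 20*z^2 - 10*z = 15*y^2 + 31*y - 20*z^2 + z*(44*y + 66) + 14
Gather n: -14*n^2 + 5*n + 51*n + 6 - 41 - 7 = -14*n^2 + 56*n - 42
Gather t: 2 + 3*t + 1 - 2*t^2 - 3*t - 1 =2 - 2*t^2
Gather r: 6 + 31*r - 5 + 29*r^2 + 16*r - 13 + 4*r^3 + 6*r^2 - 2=4*r^3 + 35*r^2 + 47*r - 14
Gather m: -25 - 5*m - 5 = -5*m - 30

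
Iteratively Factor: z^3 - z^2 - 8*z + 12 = (z - 2)*(z^2 + z - 6) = (z - 2)^2*(z + 3)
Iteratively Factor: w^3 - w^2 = (w - 1)*(w^2) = w*(w - 1)*(w)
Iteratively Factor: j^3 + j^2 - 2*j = (j)*(j^2 + j - 2) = j*(j + 2)*(j - 1)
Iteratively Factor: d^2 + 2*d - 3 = (d + 3)*(d - 1)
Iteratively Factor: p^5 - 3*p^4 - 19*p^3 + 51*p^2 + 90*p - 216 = (p - 2)*(p^4 - p^3 - 21*p^2 + 9*p + 108) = (p - 2)*(p + 3)*(p^3 - 4*p^2 - 9*p + 36) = (p - 2)*(p + 3)^2*(p^2 - 7*p + 12) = (p - 3)*(p - 2)*(p + 3)^2*(p - 4)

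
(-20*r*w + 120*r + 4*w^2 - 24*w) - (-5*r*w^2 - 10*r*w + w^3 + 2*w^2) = 5*r*w^2 - 10*r*w + 120*r - w^3 + 2*w^2 - 24*w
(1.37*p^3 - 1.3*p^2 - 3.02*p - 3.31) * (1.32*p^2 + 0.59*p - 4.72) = 1.8084*p^5 - 0.9077*p^4 - 11.2198*p^3 - 0.0149999999999997*p^2 + 12.3015*p + 15.6232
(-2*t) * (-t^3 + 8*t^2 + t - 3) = 2*t^4 - 16*t^3 - 2*t^2 + 6*t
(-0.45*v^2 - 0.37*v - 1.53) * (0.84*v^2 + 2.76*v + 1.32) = -0.378*v^4 - 1.5528*v^3 - 2.9004*v^2 - 4.7112*v - 2.0196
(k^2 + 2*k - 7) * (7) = 7*k^2 + 14*k - 49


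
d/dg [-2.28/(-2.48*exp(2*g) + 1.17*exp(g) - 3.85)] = (2.6676 - 11.3088*exp(g))*exp(g)/(2.48*exp(2*g) - 1.17*exp(g) + 3.85)^2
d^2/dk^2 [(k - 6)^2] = 2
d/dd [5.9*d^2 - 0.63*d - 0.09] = 11.8*d - 0.63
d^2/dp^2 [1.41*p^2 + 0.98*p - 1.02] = 2.82000000000000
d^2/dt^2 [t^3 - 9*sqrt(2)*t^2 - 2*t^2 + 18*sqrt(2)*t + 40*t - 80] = 6*t - 18*sqrt(2) - 4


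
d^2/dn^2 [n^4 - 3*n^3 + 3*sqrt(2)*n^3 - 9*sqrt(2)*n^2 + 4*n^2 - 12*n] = 12*n^2 - 18*n + 18*sqrt(2)*n - 18*sqrt(2) + 8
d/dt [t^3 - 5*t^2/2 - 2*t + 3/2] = 3*t^2 - 5*t - 2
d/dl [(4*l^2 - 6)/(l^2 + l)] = 2*(2*l^2 + 6*l + 3)/(l^2*(l^2 + 2*l + 1))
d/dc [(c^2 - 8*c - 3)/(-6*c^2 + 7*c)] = (-41*c^2 - 36*c + 21)/(c^2*(36*c^2 - 84*c + 49))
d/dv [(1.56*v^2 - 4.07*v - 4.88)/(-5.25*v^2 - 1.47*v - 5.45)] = (-23.6607*v^2 - 68.244*v + 15.0079)/(27.5625*v^4 + 15.435*v^3 + 59.3859*v^2 + 16.023*v + 29.7025)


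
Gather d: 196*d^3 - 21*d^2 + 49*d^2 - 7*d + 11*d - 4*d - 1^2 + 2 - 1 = 196*d^3 + 28*d^2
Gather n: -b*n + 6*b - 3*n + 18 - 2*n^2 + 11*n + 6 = 6*b - 2*n^2 + n*(8 - b) + 24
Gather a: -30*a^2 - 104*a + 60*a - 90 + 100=-30*a^2 - 44*a + 10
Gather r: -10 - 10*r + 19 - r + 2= 11 - 11*r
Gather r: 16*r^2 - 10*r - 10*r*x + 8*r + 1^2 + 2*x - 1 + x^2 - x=16*r^2 + r*(-10*x - 2) + x^2 + x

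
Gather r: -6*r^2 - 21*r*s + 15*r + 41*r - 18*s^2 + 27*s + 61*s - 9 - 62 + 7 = -6*r^2 + r*(56 - 21*s) - 18*s^2 + 88*s - 64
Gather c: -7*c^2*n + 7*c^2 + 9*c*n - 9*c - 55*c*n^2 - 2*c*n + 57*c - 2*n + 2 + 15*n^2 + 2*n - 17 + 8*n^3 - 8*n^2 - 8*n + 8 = c^2*(7 - 7*n) + c*(-55*n^2 + 7*n + 48) + 8*n^3 + 7*n^2 - 8*n - 7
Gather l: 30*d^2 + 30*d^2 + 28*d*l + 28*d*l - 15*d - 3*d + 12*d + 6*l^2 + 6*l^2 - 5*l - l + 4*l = 60*d^2 - 6*d + 12*l^2 + l*(56*d - 2)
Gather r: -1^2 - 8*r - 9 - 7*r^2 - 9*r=-7*r^2 - 17*r - 10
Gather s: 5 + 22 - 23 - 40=-36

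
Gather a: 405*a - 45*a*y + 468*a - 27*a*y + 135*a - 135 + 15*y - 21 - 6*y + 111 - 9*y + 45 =a*(1008 - 72*y)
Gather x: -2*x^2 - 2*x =-2*x^2 - 2*x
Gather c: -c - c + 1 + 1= 2 - 2*c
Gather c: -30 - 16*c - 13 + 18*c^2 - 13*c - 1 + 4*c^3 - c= 4*c^3 + 18*c^2 - 30*c - 44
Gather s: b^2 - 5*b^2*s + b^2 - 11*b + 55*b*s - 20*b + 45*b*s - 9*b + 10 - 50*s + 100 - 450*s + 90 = 2*b^2 - 40*b + s*(-5*b^2 + 100*b - 500) + 200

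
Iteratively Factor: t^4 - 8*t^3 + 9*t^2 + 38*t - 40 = (t - 1)*(t^3 - 7*t^2 + 2*t + 40) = (t - 4)*(t - 1)*(t^2 - 3*t - 10) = (t - 4)*(t - 1)*(t + 2)*(t - 5)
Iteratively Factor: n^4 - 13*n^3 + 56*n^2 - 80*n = (n - 4)*(n^3 - 9*n^2 + 20*n) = n*(n - 4)*(n^2 - 9*n + 20) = n*(n - 5)*(n - 4)*(n - 4)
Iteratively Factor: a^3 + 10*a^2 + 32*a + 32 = (a + 4)*(a^2 + 6*a + 8) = (a + 4)^2*(a + 2)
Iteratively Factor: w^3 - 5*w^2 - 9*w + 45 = (w - 5)*(w^2 - 9) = (w - 5)*(w - 3)*(w + 3)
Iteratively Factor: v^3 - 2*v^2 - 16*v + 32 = (v + 4)*(v^2 - 6*v + 8) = (v - 2)*(v + 4)*(v - 4)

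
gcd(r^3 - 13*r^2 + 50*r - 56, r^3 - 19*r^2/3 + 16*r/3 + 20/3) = r - 2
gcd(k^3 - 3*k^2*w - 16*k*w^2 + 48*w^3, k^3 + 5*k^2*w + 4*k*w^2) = k + 4*w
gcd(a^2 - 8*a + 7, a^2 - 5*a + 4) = a - 1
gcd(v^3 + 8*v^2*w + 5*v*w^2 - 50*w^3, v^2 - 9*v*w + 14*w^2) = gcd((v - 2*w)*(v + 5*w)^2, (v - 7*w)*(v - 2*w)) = v - 2*w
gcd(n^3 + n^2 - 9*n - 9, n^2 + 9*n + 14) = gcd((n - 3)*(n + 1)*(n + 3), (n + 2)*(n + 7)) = 1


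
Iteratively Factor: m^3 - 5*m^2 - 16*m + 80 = (m - 4)*(m^2 - m - 20) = (m - 5)*(m - 4)*(m + 4)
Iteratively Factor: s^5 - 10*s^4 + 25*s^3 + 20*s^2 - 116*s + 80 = (s - 1)*(s^4 - 9*s^3 + 16*s^2 + 36*s - 80) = (s - 2)*(s - 1)*(s^3 - 7*s^2 + 2*s + 40) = (s - 2)*(s - 1)*(s + 2)*(s^2 - 9*s + 20) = (s - 5)*(s - 2)*(s - 1)*(s + 2)*(s - 4)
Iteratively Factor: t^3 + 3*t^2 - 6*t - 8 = (t + 1)*(t^2 + 2*t - 8) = (t - 2)*(t + 1)*(t + 4)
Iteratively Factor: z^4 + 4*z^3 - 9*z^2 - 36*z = (z - 3)*(z^3 + 7*z^2 + 12*z) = (z - 3)*(z + 3)*(z^2 + 4*z) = (z - 3)*(z + 3)*(z + 4)*(z)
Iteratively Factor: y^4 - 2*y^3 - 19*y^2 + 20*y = (y)*(y^3 - 2*y^2 - 19*y + 20) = y*(y - 5)*(y^2 + 3*y - 4) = y*(y - 5)*(y - 1)*(y + 4)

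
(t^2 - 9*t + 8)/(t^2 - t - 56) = (t - 1)/(t + 7)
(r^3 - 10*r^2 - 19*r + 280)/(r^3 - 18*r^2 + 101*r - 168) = (r + 5)/(r - 3)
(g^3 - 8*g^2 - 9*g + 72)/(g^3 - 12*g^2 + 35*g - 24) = (g + 3)/(g - 1)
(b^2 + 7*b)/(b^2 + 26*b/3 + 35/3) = 3*b/(3*b + 5)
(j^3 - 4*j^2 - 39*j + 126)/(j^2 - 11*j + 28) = (j^2 + 3*j - 18)/(j - 4)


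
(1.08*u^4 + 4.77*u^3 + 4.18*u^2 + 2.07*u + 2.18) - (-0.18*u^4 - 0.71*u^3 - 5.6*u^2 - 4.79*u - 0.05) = 1.26*u^4 + 5.48*u^3 + 9.78*u^2 + 6.86*u + 2.23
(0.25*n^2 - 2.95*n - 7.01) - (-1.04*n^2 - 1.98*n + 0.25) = 1.29*n^2 - 0.97*n - 7.26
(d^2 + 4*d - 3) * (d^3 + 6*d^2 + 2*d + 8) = d^5 + 10*d^4 + 23*d^3 - 2*d^2 + 26*d - 24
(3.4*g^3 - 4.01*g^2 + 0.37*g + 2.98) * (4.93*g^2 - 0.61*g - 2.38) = 16.762*g^5 - 21.8433*g^4 - 3.8218*g^3 + 24.0095*g^2 - 2.6984*g - 7.0924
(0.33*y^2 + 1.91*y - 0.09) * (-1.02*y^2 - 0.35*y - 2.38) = -0.3366*y^4 - 2.0637*y^3 - 1.3621*y^2 - 4.5143*y + 0.2142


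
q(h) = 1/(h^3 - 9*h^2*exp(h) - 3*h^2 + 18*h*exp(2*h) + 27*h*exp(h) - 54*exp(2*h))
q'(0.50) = 0.01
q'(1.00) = 0.01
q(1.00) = -0.00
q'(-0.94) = 0.01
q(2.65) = -0.00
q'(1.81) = 0.00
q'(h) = (9*h^2*exp(h) - 3*h^2 - 36*h*exp(2*h) - 9*h*exp(h) + 6*h + 90*exp(2*h) - 27*exp(h))/(h^3 - 9*h^2*exp(h) - 3*h^2 + 18*h*exp(2*h) + 27*h*exp(h) - 54*exp(2*h))^2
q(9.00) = 0.00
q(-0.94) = -0.04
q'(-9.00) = 0.00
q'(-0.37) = 0.02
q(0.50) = -0.01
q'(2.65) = -0.00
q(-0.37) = -0.03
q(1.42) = -0.00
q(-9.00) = 0.00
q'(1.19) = 0.01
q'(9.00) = 0.00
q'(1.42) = 0.00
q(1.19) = -0.00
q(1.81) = -0.00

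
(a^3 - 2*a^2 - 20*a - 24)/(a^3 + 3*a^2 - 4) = (a - 6)/(a - 1)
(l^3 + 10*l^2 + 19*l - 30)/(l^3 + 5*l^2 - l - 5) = (l + 6)/(l + 1)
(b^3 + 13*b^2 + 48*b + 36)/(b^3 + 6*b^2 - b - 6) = (b + 6)/(b - 1)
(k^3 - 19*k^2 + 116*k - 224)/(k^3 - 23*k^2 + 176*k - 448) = (k - 4)/(k - 8)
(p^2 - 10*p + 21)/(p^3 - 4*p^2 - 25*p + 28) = (p - 3)/(p^2 + 3*p - 4)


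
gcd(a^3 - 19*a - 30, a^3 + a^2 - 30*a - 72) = a + 3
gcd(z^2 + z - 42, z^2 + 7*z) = z + 7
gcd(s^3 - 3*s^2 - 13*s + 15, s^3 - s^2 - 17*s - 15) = s^2 - 2*s - 15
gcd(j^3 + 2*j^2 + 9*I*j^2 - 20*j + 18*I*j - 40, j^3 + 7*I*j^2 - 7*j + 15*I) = j + 5*I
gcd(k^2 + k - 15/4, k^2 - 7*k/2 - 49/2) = 1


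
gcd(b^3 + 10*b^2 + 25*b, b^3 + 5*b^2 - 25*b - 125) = b^2 + 10*b + 25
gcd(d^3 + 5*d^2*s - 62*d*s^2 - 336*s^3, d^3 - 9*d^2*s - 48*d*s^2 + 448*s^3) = -d^2 + d*s + 56*s^2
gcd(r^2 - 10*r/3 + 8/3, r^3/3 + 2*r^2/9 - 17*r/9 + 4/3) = r - 4/3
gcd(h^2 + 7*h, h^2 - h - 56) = h + 7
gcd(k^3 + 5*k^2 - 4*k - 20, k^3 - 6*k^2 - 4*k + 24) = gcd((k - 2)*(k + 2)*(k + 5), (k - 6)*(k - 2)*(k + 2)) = k^2 - 4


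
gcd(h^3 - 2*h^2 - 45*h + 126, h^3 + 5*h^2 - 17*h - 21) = h^2 + 4*h - 21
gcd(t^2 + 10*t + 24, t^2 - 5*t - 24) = 1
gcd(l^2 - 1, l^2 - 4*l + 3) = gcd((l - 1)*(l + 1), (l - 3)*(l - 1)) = l - 1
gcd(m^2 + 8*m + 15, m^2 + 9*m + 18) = m + 3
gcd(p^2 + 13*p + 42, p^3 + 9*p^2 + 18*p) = p + 6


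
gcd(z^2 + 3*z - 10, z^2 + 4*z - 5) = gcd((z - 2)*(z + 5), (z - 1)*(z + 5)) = z + 5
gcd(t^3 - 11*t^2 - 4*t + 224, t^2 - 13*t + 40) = t - 8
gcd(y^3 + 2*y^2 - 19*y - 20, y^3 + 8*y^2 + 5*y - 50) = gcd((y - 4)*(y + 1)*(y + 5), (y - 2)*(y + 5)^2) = y + 5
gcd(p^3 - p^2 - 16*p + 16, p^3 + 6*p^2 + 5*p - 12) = p^2 + 3*p - 4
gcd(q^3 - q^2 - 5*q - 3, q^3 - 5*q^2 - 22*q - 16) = q + 1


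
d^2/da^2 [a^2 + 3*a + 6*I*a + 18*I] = 2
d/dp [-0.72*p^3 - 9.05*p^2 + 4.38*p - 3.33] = -2.16*p^2 - 18.1*p + 4.38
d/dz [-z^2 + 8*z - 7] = 8 - 2*z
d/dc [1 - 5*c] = -5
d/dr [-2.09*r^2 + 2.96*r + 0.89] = 2.96 - 4.18*r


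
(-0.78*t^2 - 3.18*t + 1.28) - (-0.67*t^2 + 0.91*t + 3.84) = -0.11*t^2 - 4.09*t - 2.56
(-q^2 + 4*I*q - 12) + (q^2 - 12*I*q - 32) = -8*I*q - 44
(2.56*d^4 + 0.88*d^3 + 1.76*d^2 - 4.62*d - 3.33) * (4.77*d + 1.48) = 12.2112*d^5 + 7.9864*d^4 + 9.6976*d^3 - 19.4326*d^2 - 22.7217*d - 4.9284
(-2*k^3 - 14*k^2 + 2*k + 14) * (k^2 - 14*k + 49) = -2*k^5 + 14*k^4 + 100*k^3 - 700*k^2 - 98*k + 686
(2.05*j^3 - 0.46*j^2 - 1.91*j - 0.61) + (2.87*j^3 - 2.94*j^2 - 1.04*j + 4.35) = 4.92*j^3 - 3.4*j^2 - 2.95*j + 3.74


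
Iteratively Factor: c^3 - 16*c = (c + 4)*(c^2 - 4*c) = c*(c + 4)*(c - 4)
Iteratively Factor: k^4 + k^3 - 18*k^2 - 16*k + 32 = (k + 2)*(k^3 - k^2 - 16*k + 16) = (k - 4)*(k + 2)*(k^2 + 3*k - 4) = (k - 4)*(k + 2)*(k + 4)*(k - 1)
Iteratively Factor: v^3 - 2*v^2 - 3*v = (v)*(v^2 - 2*v - 3) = v*(v - 3)*(v + 1)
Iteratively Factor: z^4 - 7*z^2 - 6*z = (z - 3)*(z^3 + 3*z^2 + 2*z) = z*(z - 3)*(z^2 + 3*z + 2) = z*(z - 3)*(z + 1)*(z + 2)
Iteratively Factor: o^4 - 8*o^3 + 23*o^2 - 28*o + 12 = (o - 2)*(o^3 - 6*o^2 + 11*o - 6) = (o - 3)*(o - 2)*(o^2 - 3*o + 2) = (o - 3)*(o - 2)^2*(o - 1)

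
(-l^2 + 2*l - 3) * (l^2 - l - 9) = -l^4 + 3*l^3 + 4*l^2 - 15*l + 27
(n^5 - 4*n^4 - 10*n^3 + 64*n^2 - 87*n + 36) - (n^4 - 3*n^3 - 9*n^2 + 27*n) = n^5 - 5*n^4 - 7*n^3 + 73*n^2 - 114*n + 36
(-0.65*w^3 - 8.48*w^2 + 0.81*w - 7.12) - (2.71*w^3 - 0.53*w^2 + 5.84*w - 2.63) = -3.36*w^3 - 7.95*w^2 - 5.03*w - 4.49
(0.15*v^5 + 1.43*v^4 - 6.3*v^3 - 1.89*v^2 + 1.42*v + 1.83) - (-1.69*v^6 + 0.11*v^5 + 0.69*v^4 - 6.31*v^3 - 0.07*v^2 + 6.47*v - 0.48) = 1.69*v^6 + 0.04*v^5 + 0.74*v^4 + 0.00999999999999979*v^3 - 1.82*v^2 - 5.05*v + 2.31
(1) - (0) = 1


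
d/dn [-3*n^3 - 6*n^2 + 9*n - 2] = -9*n^2 - 12*n + 9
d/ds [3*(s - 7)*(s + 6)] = 6*s - 3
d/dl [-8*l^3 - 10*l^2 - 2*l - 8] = -24*l^2 - 20*l - 2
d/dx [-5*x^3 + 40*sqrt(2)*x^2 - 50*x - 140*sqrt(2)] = -15*x^2 + 80*sqrt(2)*x - 50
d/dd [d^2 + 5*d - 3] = 2*d + 5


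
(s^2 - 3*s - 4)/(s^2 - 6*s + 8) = (s + 1)/(s - 2)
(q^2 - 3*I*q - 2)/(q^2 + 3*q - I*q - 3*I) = (q - 2*I)/(q + 3)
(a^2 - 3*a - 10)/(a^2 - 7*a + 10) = (a + 2)/(a - 2)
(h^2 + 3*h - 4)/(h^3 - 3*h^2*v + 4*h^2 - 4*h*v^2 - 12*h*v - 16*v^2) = (1 - h)/(-h^2 + 3*h*v + 4*v^2)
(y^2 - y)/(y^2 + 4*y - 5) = y/(y + 5)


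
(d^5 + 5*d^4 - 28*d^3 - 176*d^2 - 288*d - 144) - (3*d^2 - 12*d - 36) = d^5 + 5*d^4 - 28*d^3 - 179*d^2 - 276*d - 108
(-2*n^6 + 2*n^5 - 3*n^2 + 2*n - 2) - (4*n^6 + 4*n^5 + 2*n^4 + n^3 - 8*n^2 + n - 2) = -6*n^6 - 2*n^5 - 2*n^4 - n^3 + 5*n^2 + n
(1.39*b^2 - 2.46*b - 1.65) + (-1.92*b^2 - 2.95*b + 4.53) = -0.53*b^2 - 5.41*b + 2.88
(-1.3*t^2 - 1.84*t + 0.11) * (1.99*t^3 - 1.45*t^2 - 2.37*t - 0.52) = -2.587*t^5 - 1.7766*t^4 + 5.9679*t^3 + 4.8773*t^2 + 0.6961*t - 0.0572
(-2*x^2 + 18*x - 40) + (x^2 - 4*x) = -x^2 + 14*x - 40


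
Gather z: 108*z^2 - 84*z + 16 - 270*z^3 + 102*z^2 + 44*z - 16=-270*z^3 + 210*z^2 - 40*z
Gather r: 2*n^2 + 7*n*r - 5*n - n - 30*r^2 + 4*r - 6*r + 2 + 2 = 2*n^2 - 6*n - 30*r^2 + r*(7*n - 2) + 4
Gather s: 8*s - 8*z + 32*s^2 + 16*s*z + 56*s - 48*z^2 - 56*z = 32*s^2 + s*(16*z + 64) - 48*z^2 - 64*z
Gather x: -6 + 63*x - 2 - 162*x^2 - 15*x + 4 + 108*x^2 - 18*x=-54*x^2 + 30*x - 4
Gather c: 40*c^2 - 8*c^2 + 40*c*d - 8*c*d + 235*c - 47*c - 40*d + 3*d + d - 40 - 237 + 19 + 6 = 32*c^2 + c*(32*d + 188) - 36*d - 252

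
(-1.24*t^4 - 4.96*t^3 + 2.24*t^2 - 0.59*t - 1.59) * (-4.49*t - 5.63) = 5.5676*t^5 + 29.2516*t^4 + 17.8672*t^3 - 9.9621*t^2 + 10.4608*t + 8.9517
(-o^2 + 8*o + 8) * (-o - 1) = o^3 - 7*o^2 - 16*o - 8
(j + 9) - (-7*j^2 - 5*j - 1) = 7*j^2 + 6*j + 10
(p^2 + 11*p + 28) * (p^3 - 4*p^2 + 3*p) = p^5 + 7*p^4 - 13*p^3 - 79*p^2 + 84*p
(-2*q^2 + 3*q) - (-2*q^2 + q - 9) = 2*q + 9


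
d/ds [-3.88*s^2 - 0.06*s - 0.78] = -7.76*s - 0.06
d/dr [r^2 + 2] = 2*r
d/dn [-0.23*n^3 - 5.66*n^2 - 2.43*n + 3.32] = -0.69*n^2 - 11.32*n - 2.43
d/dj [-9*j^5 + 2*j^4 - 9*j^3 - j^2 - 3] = j*(-45*j^3 + 8*j^2 - 27*j - 2)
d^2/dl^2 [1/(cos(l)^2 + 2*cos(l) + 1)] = 2*(cos(l) - cos(2*l) + 2)/(cos(l) + 1)^4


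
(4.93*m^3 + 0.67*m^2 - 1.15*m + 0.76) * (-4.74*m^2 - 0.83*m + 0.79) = -23.3682*m^5 - 7.2677*m^4 + 8.7896*m^3 - 2.1186*m^2 - 1.5393*m + 0.6004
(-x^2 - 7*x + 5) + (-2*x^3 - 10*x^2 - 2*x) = -2*x^3 - 11*x^2 - 9*x + 5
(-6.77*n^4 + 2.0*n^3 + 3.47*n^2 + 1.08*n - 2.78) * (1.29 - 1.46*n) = 9.8842*n^5 - 11.6533*n^4 - 2.4862*n^3 + 2.8995*n^2 + 5.452*n - 3.5862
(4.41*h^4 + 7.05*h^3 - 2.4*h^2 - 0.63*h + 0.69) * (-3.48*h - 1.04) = -15.3468*h^5 - 29.1204*h^4 + 1.02*h^3 + 4.6884*h^2 - 1.746*h - 0.7176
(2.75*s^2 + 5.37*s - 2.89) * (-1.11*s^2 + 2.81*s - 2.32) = -3.0525*s^4 + 1.7668*s^3 + 11.9176*s^2 - 20.5793*s + 6.7048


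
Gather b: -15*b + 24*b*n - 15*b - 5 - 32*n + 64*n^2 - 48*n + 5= b*(24*n - 30) + 64*n^2 - 80*n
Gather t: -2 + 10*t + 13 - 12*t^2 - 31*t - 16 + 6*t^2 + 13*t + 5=-6*t^2 - 8*t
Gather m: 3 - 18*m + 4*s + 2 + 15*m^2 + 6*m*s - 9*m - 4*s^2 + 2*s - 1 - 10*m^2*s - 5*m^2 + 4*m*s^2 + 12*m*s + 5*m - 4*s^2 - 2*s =m^2*(10 - 10*s) + m*(4*s^2 + 18*s - 22) - 8*s^2 + 4*s + 4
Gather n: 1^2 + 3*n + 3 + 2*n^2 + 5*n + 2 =2*n^2 + 8*n + 6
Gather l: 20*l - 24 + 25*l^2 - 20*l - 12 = 25*l^2 - 36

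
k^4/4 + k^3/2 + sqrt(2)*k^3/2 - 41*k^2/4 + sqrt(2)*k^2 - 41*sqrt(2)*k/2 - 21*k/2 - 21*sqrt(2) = (k/2 + 1/2)*(k/2 + sqrt(2))*(k - 6)*(k + 7)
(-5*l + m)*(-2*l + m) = 10*l^2 - 7*l*m + m^2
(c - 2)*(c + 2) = c^2 - 4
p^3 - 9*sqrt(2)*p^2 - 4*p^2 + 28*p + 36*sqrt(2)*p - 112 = (p - 4)*(p - 7*sqrt(2))*(p - 2*sqrt(2))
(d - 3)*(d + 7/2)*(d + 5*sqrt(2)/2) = d^3 + d^2/2 + 5*sqrt(2)*d^2/2 - 21*d/2 + 5*sqrt(2)*d/4 - 105*sqrt(2)/4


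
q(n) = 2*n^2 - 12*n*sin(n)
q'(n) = -12*n*cos(n) + 4*n - 12*sin(n)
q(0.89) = -6.71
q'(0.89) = -12.49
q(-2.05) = -13.42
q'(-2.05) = -8.89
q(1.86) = -14.47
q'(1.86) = 2.30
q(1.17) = -10.19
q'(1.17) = -11.85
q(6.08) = 88.66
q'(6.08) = -44.72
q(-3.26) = 25.88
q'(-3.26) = -53.30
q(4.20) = 79.21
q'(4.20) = 51.97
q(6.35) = 75.56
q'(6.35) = -51.43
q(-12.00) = 365.27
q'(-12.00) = 67.08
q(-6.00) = 92.12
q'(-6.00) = 41.78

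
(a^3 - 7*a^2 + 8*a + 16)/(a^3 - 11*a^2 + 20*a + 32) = (a - 4)/(a - 8)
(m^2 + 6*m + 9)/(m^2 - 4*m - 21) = (m + 3)/(m - 7)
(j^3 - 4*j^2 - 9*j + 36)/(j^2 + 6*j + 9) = (j^2 - 7*j + 12)/(j + 3)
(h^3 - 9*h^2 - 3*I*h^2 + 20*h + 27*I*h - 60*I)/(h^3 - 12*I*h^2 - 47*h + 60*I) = (h^2 - 9*h + 20)/(h^2 - 9*I*h - 20)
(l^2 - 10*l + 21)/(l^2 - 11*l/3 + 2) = 3*(l - 7)/(3*l - 2)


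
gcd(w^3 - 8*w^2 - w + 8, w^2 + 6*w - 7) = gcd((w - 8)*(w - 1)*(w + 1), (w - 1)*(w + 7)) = w - 1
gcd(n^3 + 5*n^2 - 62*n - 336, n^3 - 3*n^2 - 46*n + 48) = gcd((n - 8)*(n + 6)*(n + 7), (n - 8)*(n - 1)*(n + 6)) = n^2 - 2*n - 48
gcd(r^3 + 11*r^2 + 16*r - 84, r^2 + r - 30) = r + 6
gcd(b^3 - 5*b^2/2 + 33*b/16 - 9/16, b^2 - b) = b - 1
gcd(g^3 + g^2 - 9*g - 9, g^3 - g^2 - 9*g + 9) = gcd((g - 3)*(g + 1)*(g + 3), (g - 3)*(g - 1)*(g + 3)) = g^2 - 9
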